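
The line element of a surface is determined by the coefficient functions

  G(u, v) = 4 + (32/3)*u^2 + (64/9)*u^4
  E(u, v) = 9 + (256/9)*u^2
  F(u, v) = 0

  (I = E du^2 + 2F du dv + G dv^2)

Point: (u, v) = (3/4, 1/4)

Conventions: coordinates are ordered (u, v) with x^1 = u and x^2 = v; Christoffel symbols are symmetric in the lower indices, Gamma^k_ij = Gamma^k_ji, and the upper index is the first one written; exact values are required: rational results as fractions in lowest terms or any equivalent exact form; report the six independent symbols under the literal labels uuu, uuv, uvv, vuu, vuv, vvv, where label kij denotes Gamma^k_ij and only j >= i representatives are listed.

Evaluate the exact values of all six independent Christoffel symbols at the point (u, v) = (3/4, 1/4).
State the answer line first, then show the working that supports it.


Answer: Gamma_uuu = 64/75, Gamma_uuv = 0, Gamma_uvv = -14/25, Gamma_vuu = 0, Gamma_vuv = 8/7, Gamma_vvv = 0

E = 25, F = 0, G = 49/4 at the point
E_u = 128/3, E_v = 0, F_u = 0, F_v = 0, G_u = 28, G_v = 0
EG - F^2 = 1225/4;  g^inv = (4/1225) * [[49/4, 0], [0, 25]]
first-kind symbols [ij,l] = (1/2)(d_i g_jl + d_j g_il - d_l g_ij): [uu,u] = E_u/2 = 64/3, [uu,v] = F_u - E_v/2 = 0, [uv,u] = E_v/2 = 0, [uv,v] = G_u/2 = 14, [vv,u] = F_v - G_u/2 = -14, [vv,v] = G_v/2 = 0
Gamma^u_ij = (G*[ij,u] - F*[ij,v])/(EG - F^2), Gamma^v_ij = (E*[ij,v] - F*[ij,u])/(EG - F^2)


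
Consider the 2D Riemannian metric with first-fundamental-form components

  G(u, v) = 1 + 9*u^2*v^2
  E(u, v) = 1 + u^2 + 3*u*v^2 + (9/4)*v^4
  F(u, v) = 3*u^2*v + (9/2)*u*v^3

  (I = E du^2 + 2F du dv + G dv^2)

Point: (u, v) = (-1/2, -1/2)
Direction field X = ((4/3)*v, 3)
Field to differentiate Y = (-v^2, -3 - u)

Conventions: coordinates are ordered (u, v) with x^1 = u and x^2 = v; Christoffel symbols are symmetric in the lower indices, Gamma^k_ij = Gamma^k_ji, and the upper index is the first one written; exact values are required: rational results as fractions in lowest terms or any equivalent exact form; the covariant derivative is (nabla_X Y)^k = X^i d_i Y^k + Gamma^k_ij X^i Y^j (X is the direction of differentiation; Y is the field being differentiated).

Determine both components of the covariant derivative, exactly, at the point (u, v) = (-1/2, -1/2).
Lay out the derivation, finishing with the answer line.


E = 65/64, F = -3/32, G = 25/16 at the point
E_u = -1/4, E_v = 3/8, F_u = 15/16, F_v = -15/16, G_u = -9/4, G_v = -9/4
EG - F^2 = 101/64;  g^inv = (64/101) * [[25/16, 3/32], [3/32, 65/64]]
first-kind symbols [ij,l] = (1/2)(d_i g_jl + d_j g_il - d_l g_ij): [uu,u] = E_u/2 = -1/8, [uu,v] = F_u - E_v/2 = 3/4, [uv,u] = E_v/2 = 3/16, [uv,v] = G_u/2 = -9/8, [vv,u] = F_v - G_u/2 = 3/16, [vv,v] = G_v/2 = -9/8
Gamma^u_ij = (G*[ij,u] - F*[ij,v])/(EG - F^2), Gamma^v_ij = (E*[ij,v] - F*[ij,u])/(EG - F^2)
Gamma_uuu = -8/101, Gamma_uuv = 12/101, Gamma_uvv = 12/101, Gamma_vuu = 48/101, Gamma_vuv = -72/101, Gamma_vvv = -72/101
X = (-2/3, 3), Y = (-1/4, -5/2) at the point

Answer: (nabla_X Y)^u = 668/303, (nabla_X Y)^v = 1648/303


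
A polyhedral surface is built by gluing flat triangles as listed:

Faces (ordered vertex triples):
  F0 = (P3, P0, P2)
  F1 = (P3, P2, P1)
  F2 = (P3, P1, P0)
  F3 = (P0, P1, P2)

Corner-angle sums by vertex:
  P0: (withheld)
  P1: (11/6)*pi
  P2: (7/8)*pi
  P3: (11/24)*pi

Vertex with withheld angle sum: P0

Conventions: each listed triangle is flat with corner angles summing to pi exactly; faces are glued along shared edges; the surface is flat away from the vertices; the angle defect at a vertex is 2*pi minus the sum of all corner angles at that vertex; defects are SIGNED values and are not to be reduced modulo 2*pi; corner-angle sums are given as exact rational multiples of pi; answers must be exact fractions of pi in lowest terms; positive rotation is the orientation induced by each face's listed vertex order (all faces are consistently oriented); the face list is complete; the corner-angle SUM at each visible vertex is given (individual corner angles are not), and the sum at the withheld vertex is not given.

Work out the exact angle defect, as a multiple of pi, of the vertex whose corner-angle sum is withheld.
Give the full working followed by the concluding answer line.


V = 4, E = 6, F = 4; chi = V - E + F = 2
Gauss-Bonnet: total defect = 2*pi*chi = 4*pi; visible defects sum to (17/6)*pi

Answer: defect(P0) = (7/6)*pi


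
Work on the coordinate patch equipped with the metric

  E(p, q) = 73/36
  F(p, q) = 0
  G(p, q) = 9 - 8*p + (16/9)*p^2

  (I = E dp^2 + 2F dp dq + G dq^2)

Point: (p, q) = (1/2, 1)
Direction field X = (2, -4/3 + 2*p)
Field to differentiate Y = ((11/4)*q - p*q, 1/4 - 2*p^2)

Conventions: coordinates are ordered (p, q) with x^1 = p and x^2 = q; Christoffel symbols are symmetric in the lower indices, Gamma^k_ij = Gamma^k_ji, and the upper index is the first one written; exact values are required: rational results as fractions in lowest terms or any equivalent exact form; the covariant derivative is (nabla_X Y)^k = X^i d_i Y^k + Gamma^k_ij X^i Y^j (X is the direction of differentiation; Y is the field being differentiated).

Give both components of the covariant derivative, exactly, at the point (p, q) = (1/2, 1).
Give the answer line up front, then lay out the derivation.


Answer: (nabla_X Y)^p = -2297/876, (nabla_X Y)^q = -23/7

E = 73/36, F = 0, G = 49/9 at the point
E_p = 0, E_q = 0, F_p = 0, F_q = 0, G_p = -56/9, G_q = 0
EG - F^2 = 3577/324;  g^inv = (324/3577) * [[49/9, 0], [0, 73/36]]
first-kind symbols [ij,l] = (1/2)(d_i g_jl + d_j g_il - d_l g_ij): [pp,p] = E_p/2 = 0, [pp,q] = F_p - E_q/2 = 0, [pq,p] = E_q/2 = 0, [pq,q] = G_p/2 = -28/9, [qq,p] = F_q - G_p/2 = 28/9, [qq,q] = G_q/2 = 0
Gamma^p_ij = (G*[ij,p] - F*[ij,q])/(EG - F^2), Gamma^q_ij = (E*[ij,q] - F*[ij,p])/(EG - F^2)
Gamma_ppp = 0, Gamma_ppq = 0, Gamma_pqq = 112/73, Gamma_qpp = 0, Gamma_qpq = -4/7, Gamma_qqq = 0
X = (2, -1/3), Y = (9/4, -1/4) at the point


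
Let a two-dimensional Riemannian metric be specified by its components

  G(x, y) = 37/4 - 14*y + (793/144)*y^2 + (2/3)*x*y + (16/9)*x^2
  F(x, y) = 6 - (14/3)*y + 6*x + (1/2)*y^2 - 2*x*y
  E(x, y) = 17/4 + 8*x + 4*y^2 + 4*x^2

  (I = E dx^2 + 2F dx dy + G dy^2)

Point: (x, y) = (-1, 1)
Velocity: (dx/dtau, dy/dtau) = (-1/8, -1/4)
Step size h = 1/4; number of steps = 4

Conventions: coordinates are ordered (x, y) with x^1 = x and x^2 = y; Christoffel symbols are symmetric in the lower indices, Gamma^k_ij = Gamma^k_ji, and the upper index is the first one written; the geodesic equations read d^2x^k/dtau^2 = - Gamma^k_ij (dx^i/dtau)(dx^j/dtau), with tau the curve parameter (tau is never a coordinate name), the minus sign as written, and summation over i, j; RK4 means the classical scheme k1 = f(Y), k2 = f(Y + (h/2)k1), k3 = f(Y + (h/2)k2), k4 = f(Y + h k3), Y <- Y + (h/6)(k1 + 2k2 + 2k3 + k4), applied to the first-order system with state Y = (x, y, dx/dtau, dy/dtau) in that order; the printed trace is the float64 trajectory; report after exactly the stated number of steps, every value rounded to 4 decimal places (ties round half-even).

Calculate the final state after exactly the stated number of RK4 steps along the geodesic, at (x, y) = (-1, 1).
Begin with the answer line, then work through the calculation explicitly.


Answer: x = -1.1305, y = 0.7872, dx/dtau = -0.1415, dy/dtau = -0.1885

f(Y) = (dx/dtau, dy/dtau, -Gamma^x_ij Y'^i Y'^j, -Gamma^y_ij Y'^i Y'^j) with the Gammas evaluated at the stage position; h = 0.250000; intermediate values shown to 6 dp
step 0: x = -1.0000, y = 1.0000, dx/dtau = -0.1250, dy/dtau = -0.2500
step 1:
  k1: at (x, y) = (-1.000000, 1.000000), (dx/dtau, dy/dtau) = (-0.125000, -0.250000); Gamma_xxx = 0.000000, Gamma_xxy = 1.338327, Gamma_xyy = -1.347482, Gamma_yxx = 0.000000, Gamma_yxy = 0.779026, Gamma_yyy = -2.540574; k1 = (-0.125000, -0.250000, 0.000572, 0.110097)
  k2: at (x, y) = (-1.015625, 0.968750), (dx/dtau, dy/dtau) = (-0.124928, -0.236238); Gamma_xxx = 0.082657, Gamma_xxy = 1.367178, Gamma_xyy = -1.392517, Gamma_yxx = 0.180720, Gamma_yxy = 0.734941, Gamma_yyy = -2.476539; k2 = (-0.124928, -0.236238, -0.004275, 0.092011)
  k3: at (x, y) = (-1.015616, 0.970470), (dx/dtau, dy/dtau) = (-0.125534, -0.238499); Gamma_xxx = 0.076637, Gamma_xxy = 1.367760, Gamma_xyy = -1.392370, Gamma_yxx = 0.169882, Gamma_yxy = 0.740270, Gamma_yyy = -2.482085; k3 = (-0.125534, -0.238499, -0.003908, 0.094181)
  k4: at (x, y) = (-1.031384, 0.940375), (dx/dtau, dy/dtau) = (-0.125977, -0.226455); Gamma_xxx = 0.144636, Gamma_xxy = 1.402145, Gamma_xyy = -1.439640, Gamma_yxx = 0.307034, Gamma_yxy = 0.708158, Gamma_yyy = -2.421414; k4 = (-0.125977, -0.226455, -0.008469, 0.078897)
  Y <- Y + (h/6)(k1 + 2k2 + 2k3 + k4): x = -1.0313, y = 0.9406, dx/dtau = -0.1260, dy/dtau = -0.2266
step 2:
  k1: at (x, y) = (-1.031329, 0.940586), (dx/dtau, dy/dtau) = (-0.126011, -0.226609); Gamma_xxx = 0.144083, Gamma_xxy = 1.402042, Gamma_xyy = -1.439465, Gamma_yxx = 0.306064, Gamma_yxy = 0.708560, Gamma_yyy = -2.421974; k1 = (-0.126011, -0.226609, -0.008440, 0.079047)
  k2: at (x, y) = (-1.047081, 0.912260), (dx/dtau, dy/dtau) = (-0.127066, -0.216728); Gamma_xxx = 0.198480, Gamma_xxy = 1.441373, Gamma_xyy = -1.489899, Gamma_yxx = 0.406846, Gamma_yxy = 0.687807, Gamma_yyy = -2.368783; k2 = (-0.127066, -0.216728, -0.012610, 0.066813)
  k3: at (x, y) = (-1.047213, 0.913495), (dx/dtau, dy/dtau) = (-0.127587, -0.218258); Gamma_xxx = 0.194744, Gamma_xxy = 1.441868, Gamma_xyy = -1.490179, Gamma_yxx = 0.401354, Gamma_yxy = 0.691474, Gamma_yyy = -2.373153; k3 = (-0.127587, -0.218258, -0.012486, 0.068004)
  k4: at (x, y) = (-1.063226, 0.886022), (dx/dtau, dy/dtau) = (-0.129133, -0.209608); Gamma_xxx = 0.240475, Gamma_xxy = 1.486276, Gamma_xyy = -1.545737, Gamma_yxx = 0.479098, Gamma_yxy = 0.678589, Gamma_yyy = -2.326511; k4 = (-0.129133, -0.209608, -0.016556, 0.057493)
  Y <- Y + (h/6)(k1 + 2k2 + 2k3 + k4): x = -1.0632, y = 0.8862, dx/dtau = -0.1291, dy/dtau = -0.2097
step 3:
  k1: at (x, y) = (-1.063181, 0.886162), (dx/dtau, dy/dtau) = (-0.129144, -0.209685); Gamma_xxx = 0.240191, Gamma_xxy = 1.486145, Gamma_xyy = -1.545563, Gamma_yxx = 0.478680, Gamma_yxy = 0.678771, Gamma_yyy = -2.326838; k1 = (-0.129144, -0.209685, -0.016539, 0.057561)
  k2: at (x, y) = (-1.079324, 0.859951), (dx/dtau, dy/dtau) = (-0.131211, -0.202490); Gamma_xxx = 0.277620, Gamma_xxy = 1.535180, Gamma_xyy = -1.606628, Gamma_yxx = 0.536866, Gamma_yxy = 0.673362, Gamma_yyy = -2.288455; k2 = (-0.131211, -0.202490, -0.020481, 0.048808)
  k3: at (x, y) = (-1.079583, 0.860850), (dx/dtau, dy/dtau) = (-0.131704, -0.203584); Gamma_xxx = 0.275000, Gamma_xxy = 1.535848, Gamma_xyy = -1.607287, Gamma_yxx = 0.533742, Gamma_yxy = 0.676266, Gamma_yyy = -2.291985; k3 = (-0.131704, -0.203584, -0.020514, 0.049472)
  k4: at (x, y) = (-1.096107, 0.835266), (dx/dtau, dy/dtau) = (-0.134272, -0.197318); Gamma_xxx = 0.306445, Gamma_xxy = 1.590136, Gamma_xyy = -1.675608, Gamma_yxx = 0.578546, Gamma_yxy = 0.676698, Gamma_yyy = -2.260889; k4 = (-0.134272, -0.197318, -0.024546, 0.041738)
  Y <- Y + (h/6)(k1 + 2k2 + 2k3 + k4): x = -1.0961, y = 0.8354, dx/dtau = -0.1343, dy/dtau = -0.1974
step 4:
  k1: at (x, y) = (-1.096067, 0.835364), (dx/dtau, dy/dtau) = (-0.134272, -0.197358); Gamma_xxx = 0.306293, Gamma_xxy = 1.589990, Gamma_xyy = -1.675417, Gamma_yxx = 0.578358, Gamma_yxy = 0.676768, Gamma_yyy = -2.261066; k1 = (-0.134272, -0.197358, -0.024533, 0.041774)
  k2: at (x, y) = (-1.112851, 0.810694), (dx/dtau, dy/dtau) = (-0.137338, -0.192136); Gamma_xxx = 0.331705, Gamma_xxy = 1.649164, Gamma_xyy = -1.751267, Gamma_yxx = 0.611526, Gamma_yxy = 0.682750, Gamma_yyy = -2.238078; k2 = (-0.137338, -0.192136, -0.028641, 0.035055)
  k3: at (x, y) = (-1.113234, 0.811347), (dx/dtau, dy/dtau) = (-0.137852, -0.192976); Gamma_xxx = 0.329618, Gamma_xxy = 1.650192, Gamma_xyy = -1.752424, Gamma_yxx = 0.609489, Gamma_yxy = 0.685364, Gamma_yyy = -2.241153; k3 = (-0.137852, -0.192976, -0.028801, 0.035413)
  k4: at (x, y) = (-1.130530, 0.787120), (dx/dtau, dy/dtau) = (-0.141472, -0.188505); Gamma_xxx = 0.349853, Gamma_xxy = 1.715218, Gamma_xyy = -1.837846, Gamma_yxx = 0.633927, Gamma_yxy = 0.696238, Gamma_yyy = -2.225818; k4 = (-0.141472, -0.188505, -0.033180, 0.029270)
  Y <- Y + (h/6)(k1 + 2k2 + 2k3 + k4): x = -1.1305, y = 0.7872, dx/dtau = -0.1415, dy/dtau = -0.1885


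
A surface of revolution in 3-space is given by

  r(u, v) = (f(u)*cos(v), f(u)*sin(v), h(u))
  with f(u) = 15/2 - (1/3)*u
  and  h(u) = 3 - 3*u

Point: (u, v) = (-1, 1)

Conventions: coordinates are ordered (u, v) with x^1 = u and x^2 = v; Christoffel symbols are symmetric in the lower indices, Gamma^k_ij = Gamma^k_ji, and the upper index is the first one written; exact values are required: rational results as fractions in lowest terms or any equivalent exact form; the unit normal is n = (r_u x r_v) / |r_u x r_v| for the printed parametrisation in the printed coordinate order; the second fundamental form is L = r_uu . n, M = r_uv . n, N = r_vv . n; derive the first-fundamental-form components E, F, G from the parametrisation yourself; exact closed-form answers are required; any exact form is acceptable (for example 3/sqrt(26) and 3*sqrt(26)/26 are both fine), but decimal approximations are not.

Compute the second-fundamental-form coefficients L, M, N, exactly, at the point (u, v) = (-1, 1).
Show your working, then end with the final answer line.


f = 47/6, f' = -1/3, f'' = 0, h' = -3, h'' = 0
E = 82/9, F = 0, G = 2209/36; answer radicand W^2 = 82/9
unnormalised second-form numerators: l = 0, m = 0, n = -47/2; L = l/sqrt(82/9), and similarly M = m/sqrt(W^2), N = n/sqrt(W^2)

Answer: L = 0, M = 0, N = -141*sqrt(82)/164


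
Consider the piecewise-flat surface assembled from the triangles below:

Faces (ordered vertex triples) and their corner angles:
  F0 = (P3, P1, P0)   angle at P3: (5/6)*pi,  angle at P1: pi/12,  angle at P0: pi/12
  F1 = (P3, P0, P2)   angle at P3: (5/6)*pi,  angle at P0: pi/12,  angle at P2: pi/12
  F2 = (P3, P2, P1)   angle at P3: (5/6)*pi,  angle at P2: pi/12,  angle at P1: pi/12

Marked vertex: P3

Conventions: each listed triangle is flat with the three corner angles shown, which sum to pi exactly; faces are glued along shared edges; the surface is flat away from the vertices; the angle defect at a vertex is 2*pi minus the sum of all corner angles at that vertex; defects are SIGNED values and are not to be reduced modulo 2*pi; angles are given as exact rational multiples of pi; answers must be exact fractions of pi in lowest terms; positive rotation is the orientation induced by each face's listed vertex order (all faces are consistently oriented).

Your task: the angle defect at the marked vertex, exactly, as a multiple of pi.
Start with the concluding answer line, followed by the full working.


Answer: defect(P3) = -pi/2

Sum of corner angles at P3: (5/2)*pi
defect = 2*pi - (5/2)*pi


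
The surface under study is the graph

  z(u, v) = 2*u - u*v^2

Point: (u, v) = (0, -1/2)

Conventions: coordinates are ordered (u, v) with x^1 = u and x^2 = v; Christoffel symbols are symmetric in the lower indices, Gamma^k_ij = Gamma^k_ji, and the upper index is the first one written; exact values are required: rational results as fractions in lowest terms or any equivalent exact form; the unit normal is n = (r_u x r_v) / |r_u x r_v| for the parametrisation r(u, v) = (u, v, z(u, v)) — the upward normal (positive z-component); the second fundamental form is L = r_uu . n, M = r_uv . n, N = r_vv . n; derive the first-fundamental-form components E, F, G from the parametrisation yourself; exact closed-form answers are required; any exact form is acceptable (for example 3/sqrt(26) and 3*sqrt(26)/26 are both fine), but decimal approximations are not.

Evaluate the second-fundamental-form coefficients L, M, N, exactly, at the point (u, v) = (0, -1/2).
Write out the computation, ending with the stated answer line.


z_u = 7/4, z_v = 0, z_uu = 0, z_uv = 1, z_vv = 0
E = 65/16, F = 0, G = 1; answer radicand W^2 = 65/16
unnormalised second-form numerators: l = 0, m = 1, n = 0; L = l/sqrt(65/16), and similarly M = m/sqrt(W^2), N = n/sqrt(W^2)

Answer: L = 0, M = 4*sqrt(65)/65, N = 0


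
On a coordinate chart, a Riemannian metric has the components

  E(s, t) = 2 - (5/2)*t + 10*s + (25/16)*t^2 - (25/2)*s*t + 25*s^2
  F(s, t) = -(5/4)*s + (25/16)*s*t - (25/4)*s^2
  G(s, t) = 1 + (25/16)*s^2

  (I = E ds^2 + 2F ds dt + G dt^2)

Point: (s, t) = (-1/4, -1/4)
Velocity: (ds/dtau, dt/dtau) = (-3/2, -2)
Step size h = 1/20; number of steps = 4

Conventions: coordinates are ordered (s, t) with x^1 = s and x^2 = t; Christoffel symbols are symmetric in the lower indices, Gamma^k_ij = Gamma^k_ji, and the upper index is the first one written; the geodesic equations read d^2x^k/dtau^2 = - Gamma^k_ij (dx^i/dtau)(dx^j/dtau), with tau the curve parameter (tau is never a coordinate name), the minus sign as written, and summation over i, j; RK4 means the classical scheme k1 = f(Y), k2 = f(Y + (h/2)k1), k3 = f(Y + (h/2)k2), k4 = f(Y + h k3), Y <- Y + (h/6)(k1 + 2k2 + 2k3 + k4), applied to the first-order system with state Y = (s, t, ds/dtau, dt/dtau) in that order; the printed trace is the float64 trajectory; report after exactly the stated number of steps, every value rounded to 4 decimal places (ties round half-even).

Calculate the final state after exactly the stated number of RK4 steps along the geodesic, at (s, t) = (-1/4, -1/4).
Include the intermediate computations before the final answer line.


f(Y) = (ds/dtau, dt/dtau, -Gamma^s_ij Y'^i Y'^j, -Gamma^t_ij Y'^i Y'^j) with the Gammas evaluated at the stage position; h = 0.050000; intermediate values shown to 6 dp
step 0: s = -0.2500, t = -0.2500, ds/dtau = -1.5000, dt/dtau = -2.0000
step 1:
  k1: at (s, t) = (-0.250000, -0.250000), (ds/dtau, dt/dtau) = (-1.500000, -2.000000); Gamma_sss = 0.283688, Gamma_sst = -0.070922, Gamma_stt = 0.000000, Gamma_tss = 1.418440, Gamma_tst = -0.354610, Gamma_ttt = 0.000000; k1 = (-1.500000, -2.000000, -0.212766, -1.063830)
  k2: at (s, t) = (-0.287500, -0.300000), (ds/dtau, dt/dtau) = (-1.505319, -2.026596); Gamma_sss = -0.275803, Gamma_sst = 0.068951, Gamma_stt = 0.000000, Gamma_tss = 1.585865, Gamma_tst = -0.396466, Gamma_ttt = 0.000000; k2 = (-1.505319, -2.026596, 0.204273, -1.174569)
  k3: at (s, t) = (-0.287633, -0.300665), (ds/dtau, dt/dtau) = (-1.494893, -2.029364); Gamma_sss = -0.275045, Gamma_sst = 0.068761, Gamma_stt = 0.000000, Gamma_tss = 1.586460, Gamma_tst = -0.396615, Gamma_ttt = 0.000000; k3 = (-1.494893, -2.029364, 0.197445, -1.138863)
  k4: at (s, t) = (-0.324745, -0.351468), (ds/dtau, dt/dtau) = (-1.490128, -2.056943); Gamma_sss = -0.769066, Gamma_sst = 0.192267, Gamma_stt = 0.000000, Gamma_tss = 1.693101, Gamma_tst = -0.423275, Gamma_ttt = 0.000000; k4 = (-1.490128, -2.056943, 0.529061, -1.164730)
  Y <- Y + (h/6)(k1 + 2k2 + 2k3 + k4): s = -0.3249, t = -0.3514, ds/dtau = -1.4907, dt/dtau = -2.0571
step 2:
  k1: at (s, t) = (-0.324921, -0.351407), (ds/dtau, dt/dtau) = (-1.490669, -2.057129); Gamma_sss = -0.772723, Gamma_sst = 0.193181, Gamma_stt = 0.000000, Gamma_tss = 1.693268, Gamma_tst = -0.423317, Gamma_ttt = 0.000000; k1 = (-1.490669, -2.057129, 0.532287, -1.166399)
  k2: at (s, t) = (-0.362188, -0.402835), (ds/dtau, dt/dtau) = (-1.477362, -2.086289); Gamma_sss = -1.182781, Gamma_sst = 0.295695, Gamma_stt = 0.000000, Gamma_tss = 1.742011, Gamma_tst = -0.435503, Gamma_ttt = 0.000000; k2 = (-1.477362, -2.086289, 0.758750, -1.117493)
  k3: at (s, t) = (-0.361855, -0.403564), (ds/dtau, dt/dtau) = (-1.471700, -2.085066); Gamma_sss = -1.174640, Gamma_sst = 0.293660, Gamma_stt = 0.000000, Gamma_tss = 1.743030, Gamma_tst = -0.435757, Gamma_ttt = 0.000000; k3 = (-1.471700, -2.085066, 0.741909, -1.100907)
  k4: at (s, t) = (-0.398506, -0.455660), (ds/dtau, dt/dtau) = (-1.453573, -2.112174); Gamma_sss = -1.481946, Gamma_sst = 0.370487, Gamma_stt = 0.000000, Gamma_tss = 1.745351, Gamma_tst = -0.436338, Gamma_ttt = 0.000000; k4 = (-1.453573, -2.112174, 0.856233, -1.008421)
  Y <- Y + (h/6)(k1 + 2k2 + 2k3 + k4): s = -0.3986, t = -0.4557, ds/dtau = -1.4541, dt/dtau = -2.1122
step 3:
  k1: at (s, t) = (-0.398608, -0.455674), (ds/dtau, dt/dtau) = (-1.454087, -2.112225); Gamma_sss = -1.483101, Gamma_sst = 0.370775, Gamma_stt = 0.000000, Gamma_tss = 1.745133, Gamma_tst = -0.436283, Gamma_ttt = 0.000000; k1 = (-1.454087, -2.112225, 0.858255, -1.009890)
  k2: at (s, t) = (-0.434960, -0.508480), (ds/dtau, dt/dtau) = (-1.432631, -2.137473); Gamma_sss = -1.699502, Gamma_sst = 0.424876, Gamma_stt = 0.000000, Gamma_tss = 1.713686, Gamma_tst = -0.428422, Gamma_ttt = 0.000000; k2 = (-1.432631, -2.137473, 0.885995, -0.893389)
  k3: at (s, t) = (-0.434423, -0.509111), (ds/dtau, dt/dtau) = (-1.431937, -2.134560); Gamma_sss = -1.693323, Gamma_sst = 0.423331, Gamma_stt = 0.000000, Gamma_tss = 1.716398, Gamma_tst = -0.429100, Gamma_ttt = 0.000000; k3 = (-1.431937, -2.134560, 0.884195, -0.896245)
  k4: at (s, t) = (-0.470205, -0.562402), (ds/dtau, dt/dtau) = (-1.409877, -2.157038); Gamma_sss = -1.835349, Gamma_sst = 0.458837, Gamma_stt = 0.000000, Gamma_tss = 1.664665, Gamma_tst = -0.416166, Gamma_ttt = 0.000000; k4 = (-1.409877, -2.157038, 0.857428, -0.777689)
  Y <- Y + (h/6)(k1 + 2k2 + 2k3 + k4): s = -0.4702, t = -0.5625, ds/dtau = -1.4103, dt/dtau = -2.1569
step 4:
  k1: at (s, t) = (-0.470217, -0.562452), (ds/dtau, dt/dtau) = (-1.410286, -2.156949); Gamma_sss = -1.835329, Gamma_sst = 0.458832, Gamma_stt = 0.000000, Gamma_tss = 1.664693, Gamma_tst = -0.416173, Gamma_ttt = 0.000000; k1 = (-1.410286, -2.156949, 0.858842, -0.778993)
  k2: at (s, t) = (-0.505474, -0.616375), (ds/dtau, dt/dtau) = (-1.388815, -2.176424); Gamma_sss = -1.918999, Gamma_sst = 0.479750, Gamma_stt = 0.000000, Gamma_tss = 1.601934, Gamma_tst = -0.400484, Gamma_ttt = 0.000000; k2 = (-1.388815, -2.176424, 0.801149, -0.668780)
  k3: at (s, t) = (-0.504937, -0.616862), (ds/dtau, dt/dtau) = (-1.390258, -2.173669); Gamma_sss = -1.916308, Gamma_sst = 0.479077, Gamma_stt = 0.000000, Gamma_tss = 1.604970, Gamma_tst = -0.401243, Gamma_ttt = 0.000000; k3 = (-1.390258, -2.173669, 0.808369, -0.677035)
  k4: at (s, t) = (-0.539730, -0.671135), (ds/dtau, dt/dtau) = (-1.369868, -2.190801); Gamma_sss = -1.959003, Gamma_sst = 0.489751, Gamma_stt = 0.000000, Gamma_tss = 1.537303, Gamma_tst = -0.384326, Gamma_ttt = 0.000000; k4 = (-1.369868, -2.190801, 0.736554, -0.578002)
  Y <- Y + (h/6)(k1 + 2k2 + 2k3 + k4): s = -0.5397, t = -0.6712, ds/dtau = -1.3702, dt/dtau = -2.1907

Answer: s = -0.5397, t = -0.6712, ds/dtau = -1.3702, dt/dtau = -2.1907


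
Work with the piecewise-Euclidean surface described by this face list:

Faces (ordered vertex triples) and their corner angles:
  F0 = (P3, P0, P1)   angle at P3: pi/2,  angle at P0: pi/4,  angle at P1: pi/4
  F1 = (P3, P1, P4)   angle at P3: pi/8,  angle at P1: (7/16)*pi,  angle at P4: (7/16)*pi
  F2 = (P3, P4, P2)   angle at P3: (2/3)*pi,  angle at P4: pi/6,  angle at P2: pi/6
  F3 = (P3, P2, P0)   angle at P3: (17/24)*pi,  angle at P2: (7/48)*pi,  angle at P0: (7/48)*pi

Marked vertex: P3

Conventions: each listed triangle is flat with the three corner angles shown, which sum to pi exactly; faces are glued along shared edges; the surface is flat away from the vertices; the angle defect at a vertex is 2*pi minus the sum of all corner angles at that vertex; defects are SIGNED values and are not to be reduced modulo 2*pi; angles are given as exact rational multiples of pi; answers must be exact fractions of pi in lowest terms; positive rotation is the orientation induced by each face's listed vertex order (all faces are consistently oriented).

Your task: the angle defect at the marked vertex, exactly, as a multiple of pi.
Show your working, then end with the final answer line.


Sum of corner angles at P3: 2*pi
defect = 2*pi - 2*pi

Answer: defect(P3) = 0


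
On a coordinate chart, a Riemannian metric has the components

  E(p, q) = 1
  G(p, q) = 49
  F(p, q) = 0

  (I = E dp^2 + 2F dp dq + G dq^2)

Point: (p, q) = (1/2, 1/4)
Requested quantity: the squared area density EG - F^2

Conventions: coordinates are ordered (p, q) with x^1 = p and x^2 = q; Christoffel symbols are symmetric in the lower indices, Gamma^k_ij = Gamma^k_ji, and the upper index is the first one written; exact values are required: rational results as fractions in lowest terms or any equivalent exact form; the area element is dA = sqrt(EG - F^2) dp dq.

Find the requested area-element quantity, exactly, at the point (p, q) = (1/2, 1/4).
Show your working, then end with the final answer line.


E = 1, F = 0, G = 49; EG - F^2 = 49

Answer: EG - F^2 = 49


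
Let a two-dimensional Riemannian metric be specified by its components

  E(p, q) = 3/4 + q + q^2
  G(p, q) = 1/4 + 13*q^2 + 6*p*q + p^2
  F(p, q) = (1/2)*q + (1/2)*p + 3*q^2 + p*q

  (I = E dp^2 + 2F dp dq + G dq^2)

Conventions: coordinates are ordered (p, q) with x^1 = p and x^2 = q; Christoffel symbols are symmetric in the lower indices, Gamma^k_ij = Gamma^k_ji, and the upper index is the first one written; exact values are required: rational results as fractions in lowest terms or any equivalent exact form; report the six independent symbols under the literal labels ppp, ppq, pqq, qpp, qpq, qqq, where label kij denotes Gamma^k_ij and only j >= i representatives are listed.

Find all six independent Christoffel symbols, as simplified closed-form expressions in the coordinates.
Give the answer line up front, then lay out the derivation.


Answer: Gamma_ppp = 0, Gamma_ppq = (16*p*q + 64*q^3 + 80*q^2 + 4*q + 2)/(8*p^2 + 32*p*q^2 + 64*p*q + 64*q^4 + 160*q^3 + 156*q^2 + 4*q + 3), Gamma_pqq = (-16*p^2 - 64*p*q^2 - 80*p*q + 12*q + 2)/(8*p^2 + 32*p*q^2 + 64*p*q + 64*q^4 + 160*q^3 + 156*q^2 + 4*q + 3), Gamma_qpp = 0, Gamma_qpq = (8*p + 16*q^2 + 32*q)/(8*p^2 + 32*p*q^2 + 64*p*q + 64*q^4 + 160*q^3 + 156*q^2 + 4*q + 3), Gamma_qqq = (16*p*q + 32*p + 64*q^3 + 160*q^2 + 152*q)/(8*p^2 + 32*p*q^2 + 64*p*q + 64*q^4 + 160*q^3 + 156*q^2 + 4*q + 3)

E = 3/4 + q + q^2; F = (1/2)*q + (1/2)*p + 3*q^2 + p*q; G = 1/4 + 13*q^2 + 6*p*q + p^2
Gamma^k_ij = (1/2) g^{kl} (d_i g_jl + d_j g_il - d_l g_ij), with g^inv = (1/(EG-F^2)) [[G, -F], [-F, E]]
first partials: E_p = 0, E_q = 1 + 2*q, F_p = 1/2 + q, F_q = 1/2 + 6*q + p, G_p = 6*q + 2*p, G_q = 26*q + 6*p
D = EG - F^2 = 3/16 + (1/4)*q + (39/4)*q^2 + 4*p*q + (1/2)*p^2 + 10*q^3 + 2*p*q^2 + 4*q^4
expanded: Gamma^p_pp = (G E_p - 2F F_p + F E_q)/(2D), Gamma^p_pq = (G E_q - F G_p)/(2D), Gamma^p_qq = (2G F_q - G G_p - F G_q)/(2D), Gamma^q_pp = (2E F_p - E E_q - F E_p)/(2D), Gamma^q_pq = (E G_p - F E_q)/(2D), Gamma^q_qq = (E G_q - 2F F_q + F G_p)/(2D); substitute and cancel common factors


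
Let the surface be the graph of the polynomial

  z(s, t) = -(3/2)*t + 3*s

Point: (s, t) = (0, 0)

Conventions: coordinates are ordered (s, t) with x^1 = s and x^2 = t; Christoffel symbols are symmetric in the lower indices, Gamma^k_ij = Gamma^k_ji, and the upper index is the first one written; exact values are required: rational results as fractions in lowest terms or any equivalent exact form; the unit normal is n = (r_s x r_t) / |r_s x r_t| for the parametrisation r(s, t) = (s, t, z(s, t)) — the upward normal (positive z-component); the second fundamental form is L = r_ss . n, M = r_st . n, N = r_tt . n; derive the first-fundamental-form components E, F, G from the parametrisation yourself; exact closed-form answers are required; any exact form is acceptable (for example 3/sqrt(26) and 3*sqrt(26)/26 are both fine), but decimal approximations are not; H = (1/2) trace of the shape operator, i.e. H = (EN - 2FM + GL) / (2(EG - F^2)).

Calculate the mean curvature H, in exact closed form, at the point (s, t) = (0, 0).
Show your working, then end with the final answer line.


z_s = 3, z_t = -3/2, z_ss = 0, z_st = 0, z_tt = 0
E = 10, F = -9/2, G = 13/4; answer radicand W^2 = 49/4
unnormalised second-form numerators: l = 0, m = 0, n = 0; L = l/sqrt(49/4), and similarly M = m/sqrt(W^2), N = n/sqrt(W^2)
H = (E*n - 2*F*m + G*l) / (2*(EG - F^2)*sqrt(W^2)); E*n - 2*F*m + G*l = 0, EG - F^2 = 49/4, so H = (0)/sqrt(49/4)

Answer: H = 0


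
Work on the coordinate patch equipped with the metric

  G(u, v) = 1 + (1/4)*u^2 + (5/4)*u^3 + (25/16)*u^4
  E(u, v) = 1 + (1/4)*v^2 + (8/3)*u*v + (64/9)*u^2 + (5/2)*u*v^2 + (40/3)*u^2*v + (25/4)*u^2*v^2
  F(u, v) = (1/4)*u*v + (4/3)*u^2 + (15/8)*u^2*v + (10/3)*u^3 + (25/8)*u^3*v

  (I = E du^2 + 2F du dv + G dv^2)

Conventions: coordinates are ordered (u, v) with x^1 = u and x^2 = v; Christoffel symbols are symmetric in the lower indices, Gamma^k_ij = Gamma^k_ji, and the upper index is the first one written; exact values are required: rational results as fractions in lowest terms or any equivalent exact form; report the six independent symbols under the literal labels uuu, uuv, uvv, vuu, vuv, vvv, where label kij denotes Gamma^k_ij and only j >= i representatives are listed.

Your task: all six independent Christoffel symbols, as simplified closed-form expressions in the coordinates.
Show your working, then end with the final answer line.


E = 1 + (1/4)*v^2 + (8/3)*u*v + (64/9)*u^2 + (5/2)*u*v^2 + (40/3)*u^2*v + (25/4)*u^2*v^2; F = (1/4)*u*v + (4/3)*u^2 + (15/8)*u^2*v + (10/3)*u^3 + (25/8)*u^3*v; G = 1 + (1/4)*u^2 + (5/4)*u^3 + (25/16)*u^4
Gamma^k_ij = (1/2) g^{kl} (d_i g_jl + d_j g_il - d_l g_ij), with g^inv = (1/(EG-F^2)) [[G, -F], [-F, E]]
first partials: E_u = (8/3)*v + (128/9)*u + (5/2)*v^2 + (80/3)*u*v + (25/2)*u*v^2, E_v = (1/2)*v + (8/3)*u + 5*u*v + (40/3)*u^2 + (25/2)*u^2*v, F_u = (1/4)*v + (8/3)*u + (15/4)*u*v + 10*u^2 + (75/8)*u^2*v, F_v = (1/4)*u + (15/8)*u^2 + (25/8)*u^3, G_u = (1/2)*u + (15/4)*u^2 + (25/4)*u^3, G_v = 0
D = EG - F^2 = 1 + (1/4)*v^2 + (8/3)*u*v + (265/36)*u^2 + (5/2)*u*v^2 + (40/3)*u^2*v + (5/4)*u^3 + (25/4)*u^2*v^2 + (25/16)*u^4
expanded: Gamma^u_uu = (G E_u - 2F F_u + F E_v)/(2D), Gamma^u_uv = (G E_v - F G_u)/(2D), Gamma^u_vv = (2G F_v - G G_u - F G_v)/(2D), Gamma^v_uu = (2E F_u - E E_v - F E_u)/(2D), Gamma^v_uv = (E G_u - F E_v)/(2D), Gamma^v_vv = (E G_v - 2F F_v + F G_u)/(2D); substitute and cancel common factors

Answer: Gamma_uuu = (900*u*v^2 + 1920*u*v + 1024*u + 180*v^2 + 192*v)/(225*u^4 + 180*u^3 + 900*u^2*v^2 + 1920*u^2*v + 1060*u^2 + 360*u*v^2 + 384*u*v + 36*v^2 + 144), Gamma_uuv = (900*u^2*v + 960*u^2 + 360*u*v + 192*u + 36*v)/(225*u^4 + 180*u^3 + 900*u^2*v^2 + 1920*u^2*v + 1060*u^2 + 360*u*v^2 + 384*u*v + 36*v^2 + 144), Gamma_uvv = 0, Gamma_vuu = (450*u^2*v + 480*u^2 + 180*u*v + 192*u)/(225*u^4 + 180*u^3 + 900*u^2*v^2 + 1920*u^2*v + 1060*u^2 + 360*u*v^2 + 384*u*v + 36*v^2 + 144), Gamma_vuv = (450*u^3 + 270*u^2 + 36*u)/(225*u^4 + 180*u^3 + 900*u^2*v^2 + 1920*u^2*v + 1060*u^2 + 360*u*v^2 + 384*u*v + 36*v^2 + 144), Gamma_vvv = 0


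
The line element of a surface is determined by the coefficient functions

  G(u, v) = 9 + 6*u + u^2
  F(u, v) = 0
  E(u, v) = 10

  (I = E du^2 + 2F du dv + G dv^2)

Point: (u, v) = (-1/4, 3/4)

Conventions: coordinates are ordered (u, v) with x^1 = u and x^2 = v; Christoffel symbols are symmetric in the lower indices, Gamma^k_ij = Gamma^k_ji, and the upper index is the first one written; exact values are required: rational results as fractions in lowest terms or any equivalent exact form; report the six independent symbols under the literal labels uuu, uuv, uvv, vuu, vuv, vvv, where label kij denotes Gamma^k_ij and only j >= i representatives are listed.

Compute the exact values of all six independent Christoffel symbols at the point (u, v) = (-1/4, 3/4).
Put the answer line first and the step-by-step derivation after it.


Answer: Gamma_uuu = 0, Gamma_uuv = 0, Gamma_uvv = -11/40, Gamma_vuu = 0, Gamma_vuv = 4/11, Gamma_vvv = 0

E = 10, F = 0, G = 121/16 at the point
E_u = 0, E_v = 0, F_u = 0, F_v = 0, G_u = 11/2, G_v = 0
EG - F^2 = 605/8;  g^inv = (8/605) * [[121/16, 0], [0, 10]]
first-kind symbols [ij,l] = (1/2)(d_i g_jl + d_j g_il - d_l g_ij): [uu,u] = E_u/2 = 0, [uu,v] = F_u - E_v/2 = 0, [uv,u] = E_v/2 = 0, [uv,v] = G_u/2 = 11/4, [vv,u] = F_v - G_u/2 = -11/4, [vv,v] = G_v/2 = 0
Gamma^u_ij = (G*[ij,u] - F*[ij,v])/(EG - F^2), Gamma^v_ij = (E*[ij,v] - F*[ij,u])/(EG - F^2)


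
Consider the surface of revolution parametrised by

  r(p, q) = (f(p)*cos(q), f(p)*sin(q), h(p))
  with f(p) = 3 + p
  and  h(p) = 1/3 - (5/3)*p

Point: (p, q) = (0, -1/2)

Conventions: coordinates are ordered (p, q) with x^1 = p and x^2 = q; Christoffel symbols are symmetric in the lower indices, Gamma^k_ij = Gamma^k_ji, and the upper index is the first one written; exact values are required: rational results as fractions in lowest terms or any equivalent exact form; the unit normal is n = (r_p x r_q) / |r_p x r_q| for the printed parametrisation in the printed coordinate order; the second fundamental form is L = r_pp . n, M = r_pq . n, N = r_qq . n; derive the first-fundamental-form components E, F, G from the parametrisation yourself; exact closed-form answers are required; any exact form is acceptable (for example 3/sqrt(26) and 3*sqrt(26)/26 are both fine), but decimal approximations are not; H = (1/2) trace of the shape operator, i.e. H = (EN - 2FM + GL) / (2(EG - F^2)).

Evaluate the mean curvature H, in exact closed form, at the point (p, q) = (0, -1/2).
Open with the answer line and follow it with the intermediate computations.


Answer: H = -5*sqrt(34)/204

f = 3, f' = 1, f'' = 0, h' = -5/3, h'' = 0
E = 34/9, F = 0, G = 9; answer radicand W^2 = 34/9
unnormalised second-form numerators: l = 0, m = 0, n = -5; L = l/sqrt(34/9), and similarly M = m/sqrt(W^2), N = n/sqrt(W^2)
H = (E*n - 2*F*m + G*l) / (2*(EG - F^2)*sqrt(W^2)); E*n - 2*F*m + G*l = -170/9, EG - F^2 = 34, so H = (-5/18)/sqrt(34/9)


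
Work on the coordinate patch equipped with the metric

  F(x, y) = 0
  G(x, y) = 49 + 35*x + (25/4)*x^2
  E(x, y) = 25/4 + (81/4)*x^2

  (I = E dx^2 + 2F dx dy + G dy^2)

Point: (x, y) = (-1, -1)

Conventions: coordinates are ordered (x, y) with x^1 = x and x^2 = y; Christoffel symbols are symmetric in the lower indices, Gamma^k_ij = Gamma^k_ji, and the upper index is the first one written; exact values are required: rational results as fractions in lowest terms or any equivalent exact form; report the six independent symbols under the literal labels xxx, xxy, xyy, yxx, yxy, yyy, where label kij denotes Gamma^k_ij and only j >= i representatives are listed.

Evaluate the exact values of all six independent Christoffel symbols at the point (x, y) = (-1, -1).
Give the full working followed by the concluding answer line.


E = 53/2, F = 0, G = 81/4 at the point
E_x = -81/2, E_y = 0, F_x = 0, F_y = 0, G_x = 45/2, G_y = 0
EG - F^2 = 4293/8;  g^inv = (8/4293) * [[81/4, 0], [0, 53/2]]
first-kind symbols [ij,l] = (1/2)(d_i g_jl + d_j g_il - d_l g_ij): [xx,x] = E_x/2 = -81/4, [xx,y] = F_x - E_y/2 = 0, [xy,x] = E_y/2 = 0, [xy,y] = G_x/2 = 45/4, [yy,x] = F_y - G_x/2 = -45/4, [yy,y] = G_y/2 = 0
Gamma^x_ij = (G*[ij,x] - F*[ij,y])/(EG - F^2), Gamma^y_ij = (E*[ij,y] - F*[ij,x])/(EG - F^2)

Answer: Gamma_xxx = -81/106, Gamma_xxy = 0, Gamma_xyy = -45/106, Gamma_yxx = 0, Gamma_yxy = 5/9, Gamma_yyy = 0


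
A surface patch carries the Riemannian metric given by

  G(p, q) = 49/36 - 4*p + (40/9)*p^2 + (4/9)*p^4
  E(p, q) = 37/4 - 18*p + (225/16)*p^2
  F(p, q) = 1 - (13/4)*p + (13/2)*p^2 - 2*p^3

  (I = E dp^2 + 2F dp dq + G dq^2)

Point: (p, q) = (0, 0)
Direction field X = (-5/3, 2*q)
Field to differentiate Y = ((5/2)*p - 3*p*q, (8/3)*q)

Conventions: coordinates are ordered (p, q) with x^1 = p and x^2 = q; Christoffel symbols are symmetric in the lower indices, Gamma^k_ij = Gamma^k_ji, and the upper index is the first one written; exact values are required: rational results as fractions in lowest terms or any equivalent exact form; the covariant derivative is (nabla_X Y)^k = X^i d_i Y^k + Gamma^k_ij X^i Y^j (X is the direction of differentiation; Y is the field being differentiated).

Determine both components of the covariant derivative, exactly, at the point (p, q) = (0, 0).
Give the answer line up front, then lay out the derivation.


Answer: (nabla_X Y)^p = -25/6, (nabla_X Y)^q = 0

E = 37/4, F = 1, G = 49/36 at the point
E_p = -18, E_q = 0, F_p = -13/4, F_q = 0, G_p = -4, G_q = 0
EG - F^2 = 1669/144;  g^inv = (144/1669) * [[49/36, -1], [-1, 37/4]]
first-kind symbols [ij,l] = (1/2)(d_i g_jl + d_j g_il - d_l g_ij): [pp,p] = E_p/2 = -9, [pp,q] = F_p - E_q/2 = -13/4, [pq,p] = E_q/2 = 0, [pq,q] = G_p/2 = -2, [qq,p] = F_q - G_p/2 = 2, [qq,q] = G_q/2 = 0
Gamma^p_ij = (G*[ij,p] - F*[ij,q])/(EG - F^2), Gamma^q_ij = (E*[ij,q] - F*[ij,p])/(EG - F^2)
Gamma_ppp = -1296/1669, Gamma_ppq = 288/1669, Gamma_pqq = 392/1669, Gamma_qpp = -3033/1669, Gamma_qpq = -2664/1669, Gamma_qqq = -288/1669
X = (-5/3, 0), Y = (0, 0) at the point


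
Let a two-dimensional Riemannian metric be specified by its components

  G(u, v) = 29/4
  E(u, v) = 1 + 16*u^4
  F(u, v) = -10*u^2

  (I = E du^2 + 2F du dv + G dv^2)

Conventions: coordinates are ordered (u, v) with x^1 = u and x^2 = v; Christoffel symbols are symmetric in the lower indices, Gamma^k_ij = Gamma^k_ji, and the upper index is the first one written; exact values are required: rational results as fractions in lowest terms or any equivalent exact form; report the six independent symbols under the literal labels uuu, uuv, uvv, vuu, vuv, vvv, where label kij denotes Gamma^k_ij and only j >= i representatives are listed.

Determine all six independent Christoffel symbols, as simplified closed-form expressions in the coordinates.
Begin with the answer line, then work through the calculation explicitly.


Answer: Gamma_uuu = 128*u^3/(64*u^4 + 29), Gamma_uuv = 0, Gamma_uvv = 0, Gamma_vuu = -80*u/(64*u^4 + 29), Gamma_vuv = 0, Gamma_vvv = 0

E = 1 + 16*u^4; F = -10*u^2; G = 29/4
Gamma^k_ij = (1/2) g^{kl} (d_i g_jl + d_j g_il - d_l g_ij), with g^inv = (1/(EG-F^2)) [[G, -F], [-F, E]]
first partials: E_u = 64*u^3, E_v = 0, F_u = -20*u, F_v = 0, G_u = 0, G_v = 0
D = EG - F^2 = 29/4 + 16*u^4
expanded: Gamma^u_uu = (G E_u - 2F F_u + F E_v)/(2D), Gamma^u_uv = (G E_v - F G_u)/(2D), Gamma^u_vv = (2G F_v - G G_u - F G_v)/(2D), Gamma^v_uu = (2E F_u - E E_v - F E_u)/(2D), Gamma^v_uv = (E G_u - F E_v)/(2D), Gamma^v_vv = (E G_v - 2F F_v + F G_u)/(2D); substitute and cancel common factors


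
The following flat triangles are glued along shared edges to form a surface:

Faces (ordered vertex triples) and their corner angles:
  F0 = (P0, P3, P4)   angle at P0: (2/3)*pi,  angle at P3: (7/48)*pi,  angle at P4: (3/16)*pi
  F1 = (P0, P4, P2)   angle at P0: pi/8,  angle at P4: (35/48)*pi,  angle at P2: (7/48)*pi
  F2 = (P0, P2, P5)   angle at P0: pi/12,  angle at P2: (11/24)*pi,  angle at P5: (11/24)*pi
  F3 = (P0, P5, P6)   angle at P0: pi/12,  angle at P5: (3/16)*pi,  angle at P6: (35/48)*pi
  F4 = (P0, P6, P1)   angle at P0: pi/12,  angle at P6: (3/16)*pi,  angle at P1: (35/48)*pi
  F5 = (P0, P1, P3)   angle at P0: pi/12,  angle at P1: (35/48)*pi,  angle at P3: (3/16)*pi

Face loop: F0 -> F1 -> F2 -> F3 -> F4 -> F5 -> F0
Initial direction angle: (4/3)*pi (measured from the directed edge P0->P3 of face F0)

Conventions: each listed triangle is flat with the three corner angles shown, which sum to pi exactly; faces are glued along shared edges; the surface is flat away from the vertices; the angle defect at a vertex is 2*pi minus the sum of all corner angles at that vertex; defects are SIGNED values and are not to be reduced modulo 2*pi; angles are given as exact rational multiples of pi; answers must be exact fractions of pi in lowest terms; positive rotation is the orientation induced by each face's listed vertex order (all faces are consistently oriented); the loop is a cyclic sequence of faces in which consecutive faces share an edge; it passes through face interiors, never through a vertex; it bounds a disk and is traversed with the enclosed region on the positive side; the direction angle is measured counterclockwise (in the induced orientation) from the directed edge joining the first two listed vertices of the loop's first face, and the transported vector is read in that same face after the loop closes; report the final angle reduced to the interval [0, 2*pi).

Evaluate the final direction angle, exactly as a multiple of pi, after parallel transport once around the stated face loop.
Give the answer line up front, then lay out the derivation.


Answer: final direction angle = (5/24)*pi

enclosed vertex P0: corner angles sum to (9/8)*pi, defect = 2*pi - (9/8)*pi = (7/8)*pi
summing the enclosed defects onto the initial angle, mod 2*pi in the induced orientation:
final angle = (4/3)*pi + (7/8)*pi = (5/24)*pi (mod 2*pi)
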